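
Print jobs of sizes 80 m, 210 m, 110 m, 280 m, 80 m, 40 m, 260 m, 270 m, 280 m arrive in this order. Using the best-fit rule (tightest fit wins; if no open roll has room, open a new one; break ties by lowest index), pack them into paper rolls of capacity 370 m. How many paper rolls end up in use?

5

  80 → roll 1 (new)  [load 80/370]
  210 → roll 1  [load 290/370]
  110 → roll 2 (new)  [load 110/370]
  280 → roll 3 (new)  [load 280/370]
  80 → roll 1  [load 370/370]
  40 → roll 3  [load 320/370]
  260 → roll 2  [load 370/370]
  270 → roll 4 (new)  [load 270/370]
  280 → roll 5 (new)  [load 280/370]
5 paper rolls opened.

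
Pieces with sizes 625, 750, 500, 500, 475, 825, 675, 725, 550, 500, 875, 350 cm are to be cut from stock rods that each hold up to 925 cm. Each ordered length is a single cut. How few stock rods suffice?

Total = 875 + 825 + 750 + 725 + 675 + 625 + 550 + 500 + 500 + 500 + 475 + 350 = 7350 cm.
Lower bound: ⌈7350/925⌉ = 8 stock rods.
Also, 11 pieces each exceed 925/2 cm, and no two of those can share a stock rod, so at least 11 stock rods are needed.
A packing using 11 stock rods:
  stock rod 1: 875 = 875
  stock rod 2: 825 = 825
  stock rod 3: 750 = 750
  stock rod 4: 725 = 725
  stock rod 5: 675 = 675
  stock rod 6: 625 = 625
  stock rod 7: 550 + 350 = 900
  stock rod 8: 500 = 500
  stock rod 9: 500 = 500
  stock rod 10: 500 = 500
  stock rod 11: 475 = 475
This matches the lower bound, so 11 is optimal.

11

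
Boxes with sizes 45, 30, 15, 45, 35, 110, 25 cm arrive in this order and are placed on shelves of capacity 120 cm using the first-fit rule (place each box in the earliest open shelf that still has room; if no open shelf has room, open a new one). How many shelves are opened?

  45 → shelf 1 (new)  [load 45/120]
  30 → shelf 1  [load 75/120]
  15 → shelf 1  [load 90/120]
  45 → shelf 2 (new)  [load 45/120]
  35 → shelf 2  [load 80/120]
  110 → shelf 3 (new)  [load 110/120]
  25 → shelf 1  [load 115/120]
3 shelves opened.

3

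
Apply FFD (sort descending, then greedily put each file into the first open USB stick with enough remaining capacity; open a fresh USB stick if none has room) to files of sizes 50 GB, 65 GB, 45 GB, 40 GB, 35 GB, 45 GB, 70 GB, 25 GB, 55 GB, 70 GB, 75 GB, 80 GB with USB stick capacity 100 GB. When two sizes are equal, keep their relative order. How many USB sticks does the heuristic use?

Sorted descending: 80, 75, 70, 70, 65, 55, 50, 45, 45, 40, 35, 25.
  80 → USB stick 1 (new)  [load 80/100]
  75 → USB stick 2 (new)  [load 75/100]
  70 → USB stick 3 (new)  [load 70/100]
  70 → USB stick 4 (new)  [load 70/100]
  65 → USB stick 5 (new)  [load 65/100]
  55 → USB stick 6 (new)  [load 55/100]
  50 → USB stick 7 (new)  [load 50/100]
  45 → USB stick 6  [load 100/100]
  45 → USB stick 7  [load 95/100]
  40 → USB stick 8 (new)  [load 40/100]
  35 → USB stick 5  [load 100/100]
  25 → USB stick 2  [load 100/100]
8 USB sticks opened.

8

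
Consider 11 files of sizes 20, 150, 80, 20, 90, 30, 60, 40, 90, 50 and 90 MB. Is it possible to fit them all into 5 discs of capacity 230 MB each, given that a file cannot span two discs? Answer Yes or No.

Yes

A valid assignment using 4 discs:
  disc 1: 150 + 80 = 230
  disc 2: 90 + 90 + 50 = 230
  disc 3: 90 + 60 + 40 + 30 = 220
  disc 4: 20 + 20 = 40
That uses only 4 ≤ 5, so 5 discs are enough.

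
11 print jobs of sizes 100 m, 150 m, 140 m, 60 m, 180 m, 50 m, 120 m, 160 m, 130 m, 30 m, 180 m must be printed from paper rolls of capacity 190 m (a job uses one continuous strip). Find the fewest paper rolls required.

8

Total = 180 + 180 + 160 + 150 + 140 + 130 + 120 + 100 + 60 + 50 + 30 = 1300 m.
Lower bound: ⌈1300/190⌉ = 7 paper rolls.
Also, 8 print jobs each exceed 95 m, and no two of those can share a roll, so at least 8 paper rolls are needed.
A packing using 8 paper rolls:
  roll 1: 180 = 180
  roll 2: 180 = 180
  roll 3: 160 + 30 = 190
  roll 4: 150 = 150
  roll 5: 140 + 50 = 190
  roll 6: 130 + 60 = 190
  roll 7: 120 = 120
  roll 8: 100 = 100
This matches the lower bound, so 8 is optimal.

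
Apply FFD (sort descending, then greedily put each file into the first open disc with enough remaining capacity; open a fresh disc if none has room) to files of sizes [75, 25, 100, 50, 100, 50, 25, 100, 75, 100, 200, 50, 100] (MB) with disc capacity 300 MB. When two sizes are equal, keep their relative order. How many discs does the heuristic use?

Sorted descending: 200, 100, 100, 100, 100, 100, 75, 75, 50, 50, 50, 25, 25.
  200 → disc 1 (new)  [load 200/300]
  100 → disc 1  [load 300/300]
  100 → disc 2 (new)  [load 100/300]
  100 → disc 2  [load 200/300]
  100 → disc 2  [load 300/300]
  100 → disc 3 (new)  [load 100/300]
  75 → disc 3  [load 175/300]
  75 → disc 3  [load 250/300]
  50 → disc 3  [load 300/300]
  50 → disc 4 (new)  [load 50/300]
  50 → disc 4  [load 100/300]
  25 → disc 4  [load 125/300]
  25 → disc 4  [load 150/300]
4 discs opened.

4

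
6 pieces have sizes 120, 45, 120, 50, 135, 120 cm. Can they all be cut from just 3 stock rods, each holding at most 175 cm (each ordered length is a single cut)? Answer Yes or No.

No

Total = 590 cm; ⌈590/175⌉ = 4.
At least 4 stock rods are required, but only 3 are allowed.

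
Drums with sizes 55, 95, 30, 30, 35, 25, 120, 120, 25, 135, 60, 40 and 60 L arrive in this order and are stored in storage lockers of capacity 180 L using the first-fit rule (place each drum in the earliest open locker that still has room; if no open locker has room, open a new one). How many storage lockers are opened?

5

  55 → locker 1 (new)  [load 55/180]
  95 → locker 1  [load 150/180]
  30 → locker 1  [load 180/180]
  30 → locker 2 (new)  [load 30/180]
  35 → locker 2  [load 65/180]
  25 → locker 2  [load 90/180]
  120 → locker 3 (new)  [load 120/180]
  120 → locker 4 (new)  [load 120/180]
  25 → locker 2  [load 115/180]
  135 → locker 5 (new)  [load 135/180]
  60 → locker 2  [load 175/180]
  40 → locker 3  [load 160/180]
  60 → locker 4  [load 180/180]
5 storage lockers opened.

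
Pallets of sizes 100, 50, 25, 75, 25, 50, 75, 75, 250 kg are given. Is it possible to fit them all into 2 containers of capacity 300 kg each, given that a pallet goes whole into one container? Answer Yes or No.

Total = 725 kg; ⌈725/300⌉ = 3.
At least 3 containers are required, but only 2 are allowed.

No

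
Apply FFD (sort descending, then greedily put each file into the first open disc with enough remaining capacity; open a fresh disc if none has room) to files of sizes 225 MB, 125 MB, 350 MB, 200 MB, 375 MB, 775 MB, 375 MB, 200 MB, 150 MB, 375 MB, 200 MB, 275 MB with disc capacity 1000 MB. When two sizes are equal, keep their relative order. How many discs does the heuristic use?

Sorted descending: 775, 375, 375, 375, 350, 275, 225, 200, 200, 200, 150, 125.
  775 → disc 1 (new)  [load 775/1000]
  375 → disc 2 (new)  [load 375/1000]
  375 → disc 2  [load 750/1000]
  375 → disc 3 (new)  [load 375/1000]
  350 → disc 3  [load 725/1000]
  275 → disc 3  [load 1000/1000]
  225 → disc 1  [load 1000/1000]
  200 → disc 2  [load 950/1000]
  200 → disc 4 (new)  [load 200/1000]
  200 → disc 4  [load 400/1000]
  150 → disc 4  [load 550/1000]
  125 → disc 4  [load 675/1000]
4 discs opened.

4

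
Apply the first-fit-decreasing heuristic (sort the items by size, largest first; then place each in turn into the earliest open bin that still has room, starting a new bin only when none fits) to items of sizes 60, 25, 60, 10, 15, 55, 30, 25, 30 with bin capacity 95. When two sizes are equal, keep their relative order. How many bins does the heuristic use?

4

Sorted descending: 60, 60, 55, 30, 30, 25, 25, 15, 10.
  60 → bin 1 (new)  [load 60/95]
  60 → bin 2 (new)  [load 60/95]
  55 → bin 3 (new)  [load 55/95]
  30 → bin 1  [load 90/95]
  30 → bin 2  [load 90/95]
  25 → bin 3  [load 80/95]
  25 → bin 4 (new)  [load 25/95]
  15 → bin 3  [load 95/95]
  10 → bin 4  [load 35/95]
4 bins opened.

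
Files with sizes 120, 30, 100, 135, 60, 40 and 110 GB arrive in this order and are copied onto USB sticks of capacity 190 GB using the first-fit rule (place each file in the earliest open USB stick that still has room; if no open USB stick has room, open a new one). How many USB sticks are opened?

4

  120 → USB stick 1 (new)  [load 120/190]
  30 → USB stick 1  [load 150/190]
  100 → USB stick 2 (new)  [load 100/190]
  135 → USB stick 3 (new)  [load 135/190]
  60 → USB stick 2  [load 160/190]
  40 → USB stick 1  [load 190/190]
  110 → USB stick 4 (new)  [load 110/190]
4 USB sticks opened.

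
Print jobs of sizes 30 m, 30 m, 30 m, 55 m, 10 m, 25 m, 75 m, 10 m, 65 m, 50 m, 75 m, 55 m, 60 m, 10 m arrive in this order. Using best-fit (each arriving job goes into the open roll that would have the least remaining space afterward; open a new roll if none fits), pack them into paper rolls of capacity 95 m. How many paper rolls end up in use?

8

  30 → roll 1 (new)  [load 30/95]
  30 → roll 1  [load 60/95]
  30 → roll 1  [load 90/95]
  55 → roll 2 (new)  [load 55/95]
  10 → roll 2  [load 65/95]
  25 → roll 2  [load 90/95]
  75 → roll 3 (new)  [load 75/95]
  10 → roll 3  [load 85/95]
  65 → roll 4 (new)  [load 65/95]
  50 → roll 5 (new)  [load 50/95]
  75 → roll 6 (new)  [load 75/95]
  55 → roll 7 (new)  [load 55/95]
  60 → roll 8 (new)  [load 60/95]
  10 → roll 3  [load 95/95]
8 paper rolls opened.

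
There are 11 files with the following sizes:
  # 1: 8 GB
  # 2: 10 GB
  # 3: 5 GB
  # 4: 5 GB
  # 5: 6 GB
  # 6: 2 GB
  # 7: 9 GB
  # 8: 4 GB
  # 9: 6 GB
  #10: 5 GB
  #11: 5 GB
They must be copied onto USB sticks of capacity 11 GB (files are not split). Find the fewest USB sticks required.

7

Total = 10 + 9 + 8 + 6 + 6 + 5 + 5 + 5 + 5 + 4 + 2 = 65 GB.
Lower bound: ⌈65/11⌉ = 6 USB sticks.
A packing using 7 USB sticks:
  USB stick 1: 10 = 10
  USB stick 2: 9 + 2 = 11
  USB stick 3: 8 = 8
  USB stick 4: 6 + 5 = 11
  USB stick 5: 6 + 5 = 11
  USB stick 6: 5 + 5 = 10
  USB stick 7: 4 = 4
No arrangement into 6 USB sticks stays within capacity, so 7 is optimal.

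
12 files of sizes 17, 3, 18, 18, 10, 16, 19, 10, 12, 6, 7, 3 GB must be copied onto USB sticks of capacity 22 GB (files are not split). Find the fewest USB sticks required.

Total = 19 + 18 + 18 + 17 + 16 + 12 + 10 + 10 + 7 + 6 + 3 + 3 = 139 GB.
Lower bound: ⌈139/22⌉ = 7 USB sticks.
A packing using 7 USB sticks:
  USB stick 1: 19 + 3 = 22
  USB stick 2: 18 + 3 = 21
  USB stick 3: 18 = 18
  USB stick 4: 17 = 17
  USB stick 5: 16 + 6 = 22
  USB stick 6: 12 + 10 = 22
  USB stick 7: 10 + 7 = 17
This matches the lower bound, so 7 is optimal.

7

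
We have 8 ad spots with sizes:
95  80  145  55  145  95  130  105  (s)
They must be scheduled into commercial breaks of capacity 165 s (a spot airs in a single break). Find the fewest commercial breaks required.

Total = 145 + 145 + 130 + 105 + 95 + 95 + 80 + 55 = 850 s.
Lower bound: ⌈850/165⌉ = 6 commercial breaks.
A packing using 7 commercial breaks:
  break 1: 145 = 145
  break 2: 145 = 145
  break 3: 130 = 130
  break 4: 105 + 55 = 160
  break 5: 95 = 95
  break 6: 95 = 95
  break 7: 80 = 80
No arrangement into 6 commercial breaks stays within capacity, so 7 is optimal.

7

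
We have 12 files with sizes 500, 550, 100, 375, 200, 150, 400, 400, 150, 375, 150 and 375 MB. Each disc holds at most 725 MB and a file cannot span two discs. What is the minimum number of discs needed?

Total = 550 + 500 + 400 + 400 + 375 + 375 + 375 + 200 + 150 + 150 + 150 + 100 = 3725 MB.
Lower bound: ⌈3725/725⌉ = 6 discs.
Also, 7 files each exceed 725/2 MB, and no two of those can share a disc, so at least 7 discs are needed.
A packing using 7 discs:
  disc 1: 550 + 150 = 700
  disc 2: 500 + 200 = 700
  disc 3: 400 + 150 + 150 = 700
  disc 4: 400 + 100 = 500
  disc 5: 375 = 375
  disc 6: 375 = 375
  disc 7: 375 = 375
This matches the lower bound, so 7 is optimal.

7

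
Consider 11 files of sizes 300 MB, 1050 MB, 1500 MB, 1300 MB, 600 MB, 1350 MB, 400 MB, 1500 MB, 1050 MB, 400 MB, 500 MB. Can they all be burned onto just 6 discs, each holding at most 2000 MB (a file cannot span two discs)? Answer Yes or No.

Yes

A valid assignment using 6 discs:
  disc 1: 1500 + 500 = 2000
  disc 2: 1500 + 400 = 1900
  disc 3: 1350 + 600 = 1950
  disc 4: 1300 + 400 + 300 = 2000
  disc 5: 1050 = 1050
  disc 6: 1050 = 1050
Every load is within 2000 MB, so 6 discs suffice.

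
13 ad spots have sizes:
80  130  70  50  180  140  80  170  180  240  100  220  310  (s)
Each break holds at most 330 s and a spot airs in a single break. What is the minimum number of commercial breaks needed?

7

Total = 310 + 240 + 220 + 180 + 180 + 170 + 140 + 130 + 100 + 80 + 80 + 70 + 50 = 1950 s.
Lower bound: ⌈1950/330⌉ = 6 commercial breaks.
A packing using 7 commercial breaks:
  break 1: 310 = 310
  break 2: 240 + 80 = 320
  break 3: 220 + 100 = 320
  break 4: 180 + 140 = 320
  break 5: 180 + 130 = 310
  break 6: 170 + 80 + 70 = 320
  break 7: 50 = 50
No arrangement into 6 commercial breaks stays within capacity, so 7 is optimal.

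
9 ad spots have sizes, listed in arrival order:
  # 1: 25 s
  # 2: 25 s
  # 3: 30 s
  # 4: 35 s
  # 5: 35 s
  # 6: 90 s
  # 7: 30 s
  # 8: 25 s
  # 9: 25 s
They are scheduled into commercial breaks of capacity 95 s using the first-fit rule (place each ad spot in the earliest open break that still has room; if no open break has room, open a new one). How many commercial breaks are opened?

  25 → break 1 (new)  [load 25/95]
  25 → break 1  [load 50/95]
  30 → break 1  [load 80/95]
  35 → break 2 (new)  [load 35/95]
  35 → break 2  [load 70/95]
  90 → break 3 (new)  [load 90/95]
  30 → break 4 (new)  [load 30/95]
  25 → break 2  [load 95/95]
  25 → break 4  [load 55/95]
4 commercial breaks opened.

4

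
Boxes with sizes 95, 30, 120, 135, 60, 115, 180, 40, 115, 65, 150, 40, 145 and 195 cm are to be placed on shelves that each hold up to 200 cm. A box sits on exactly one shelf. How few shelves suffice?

Total = 195 + 180 + 150 + 145 + 135 + 120 + 115 + 115 + 95 + 65 + 60 + 40 + 40 + 30 = 1485 cm.
Lower bound: ⌈1485/200⌉ = 8 shelves.
A packing using 9 shelves:
  shelf 1: 195 = 195
  shelf 2: 180 = 180
  shelf 3: 150 + 40 = 190
  shelf 4: 145 + 40 = 185
  shelf 5: 135 + 65 = 200
  shelf 6: 120 + 60 = 180
  shelf 7: 115 + 30 = 145
  shelf 8: 115 = 115
  shelf 9: 95 = 95
No arrangement into 8 shelves stays within capacity, so 9 is optimal.

9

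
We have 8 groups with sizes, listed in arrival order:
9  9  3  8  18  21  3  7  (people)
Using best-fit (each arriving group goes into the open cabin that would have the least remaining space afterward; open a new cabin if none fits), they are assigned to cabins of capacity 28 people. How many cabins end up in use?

  9 → cabin 1 (new)  [load 9/28]
  9 → cabin 1  [load 18/28]
  3 → cabin 1  [load 21/28]
  8 → cabin 2 (new)  [load 8/28]
  18 → cabin 2  [load 26/28]
  21 → cabin 3 (new)  [load 21/28]
  3 → cabin 1  [load 24/28]
  7 → cabin 3  [load 28/28]
3 cabins opened.

3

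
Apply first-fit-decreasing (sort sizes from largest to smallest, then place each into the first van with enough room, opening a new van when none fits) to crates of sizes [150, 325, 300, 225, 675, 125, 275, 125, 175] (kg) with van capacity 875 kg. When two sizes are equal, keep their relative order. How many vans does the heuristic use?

Sorted descending: 675, 325, 300, 275, 225, 175, 150, 125, 125.
  675 → van 1 (new)  [load 675/875]
  325 → van 2 (new)  [load 325/875]
  300 → van 2  [load 625/875]
  275 → van 3 (new)  [load 275/875]
  225 → van 2  [load 850/875]
  175 → van 1  [load 850/875]
  150 → van 3  [load 425/875]
  125 → van 3  [load 550/875]
  125 → van 3  [load 675/875]
3 vans opened.

3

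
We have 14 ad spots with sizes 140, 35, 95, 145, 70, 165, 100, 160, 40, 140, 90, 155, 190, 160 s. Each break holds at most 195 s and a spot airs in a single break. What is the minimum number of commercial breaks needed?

Total = 190 + 165 + 160 + 160 + 155 + 145 + 140 + 140 + 100 + 95 + 90 + 70 + 40 + 35 = 1685 s.
Lower bound: ⌈1685/195⌉ = 9 commercial breaks.
A packing using 10 commercial breaks:
  break 1: 190 = 190
  break 2: 165 = 165
  break 3: 160 + 35 = 195
  break 4: 160 = 160
  break 5: 155 + 40 = 195
  break 6: 145 = 145
  break 7: 140 = 140
  break 8: 140 = 140
  break 9: 100 + 95 = 195
  break 10: 90 + 70 = 160
No arrangement into 9 commercial breaks stays within capacity, so 10 is optimal.

10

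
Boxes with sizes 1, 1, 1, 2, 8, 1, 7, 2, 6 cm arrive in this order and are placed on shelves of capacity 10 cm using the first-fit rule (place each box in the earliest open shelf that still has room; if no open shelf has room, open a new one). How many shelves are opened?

4

  1 → shelf 1 (new)  [load 1/10]
  1 → shelf 1  [load 2/10]
  1 → shelf 1  [load 3/10]
  2 → shelf 1  [load 5/10]
  8 → shelf 2 (new)  [load 8/10]
  1 → shelf 1  [load 6/10]
  7 → shelf 3 (new)  [load 7/10]
  2 → shelf 1  [load 8/10]
  6 → shelf 4 (new)  [load 6/10]
4 shelves opened.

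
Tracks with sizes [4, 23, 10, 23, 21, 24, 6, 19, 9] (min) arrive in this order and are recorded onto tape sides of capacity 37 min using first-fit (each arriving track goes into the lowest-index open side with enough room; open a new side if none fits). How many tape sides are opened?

  4 → side 1 (new)  [load 4/37]
  23 → side 1  [load 27/37]
  10 → side 1  [load 37/37]
  23 → side 2 (new)  [load 23/37]
  21 → side 3 (new)  [load 21/37]
  24 → side 4 (new)  [load 24/37]
  6 → side 2  [load 29/37]
  19 → side 5 (new)  [load 19/37]
  9 → side 3  [load 30/37]
5 tape sides opened.

5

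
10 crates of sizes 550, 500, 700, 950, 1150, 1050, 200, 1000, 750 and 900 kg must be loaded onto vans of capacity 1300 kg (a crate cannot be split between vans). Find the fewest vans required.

Total = 1150 + 1050 + 1000 + 950 + 900 + 750 + 700 + 550 + 500 + 200 = 7750 kg.
Lower bound: ⌈7750/1300⌉ = 6 vans.
Also, 7 crates each exceed 650 kg, and no two of those can share a van, so at least 7 vans are needed.
A packing using 7 vans:
  van 1: 1150 = 1150
  van 2: 1050 + 200 = 1250
  van 3: 1000 = 1000
  van 4: 950 = 950
  van 5: 900 = 900
  van 6: 750 + 550 = 1300
  van 7: 700 + 500 = 1200
This matches the lower bound, so 7 is optimal.

7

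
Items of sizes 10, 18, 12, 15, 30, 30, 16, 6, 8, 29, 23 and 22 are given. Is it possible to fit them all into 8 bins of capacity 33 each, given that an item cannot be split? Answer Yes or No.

Yes

A valid assignment using 8 bins:
  bin 1: 30 = 30
  bin 2: 30 = 30
  bin 3: 29 = 29
  bin 4: 23 + 10 = 33
  bin 5: 22 + 8 = 30
  bin 6: 18 + 15 = 33
  bin 7: 16 + 12 = 28
  bin 8: 6 = 6
Every load is within 33, so 8 bins suffice.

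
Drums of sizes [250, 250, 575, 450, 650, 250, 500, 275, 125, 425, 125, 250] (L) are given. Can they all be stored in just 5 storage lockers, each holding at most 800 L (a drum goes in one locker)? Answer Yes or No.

Total = 4125 L; ⌈4125/800⌉ = 6.
At least 6 storage lockers are required, but only 5 are allowed.

No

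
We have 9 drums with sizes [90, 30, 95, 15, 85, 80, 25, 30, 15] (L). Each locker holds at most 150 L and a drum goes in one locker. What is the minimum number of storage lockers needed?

Total = 95 + 90 + 85 + 80 + 30 + 30 + 25 + 15 + 15 = 465 L.
Lower bound: ⌈465/150⌉ = 4 storage lockers.
A packing using 4 storage lockers:
  locker 1: 95 + 30 + 25 = 150
  locker 2: 90 + 30 + 15 + 15 = 150
  locker 3: 85 = 85
  locker 4: 80 = 80
This matches the lower bound, so 4 is optimal.

4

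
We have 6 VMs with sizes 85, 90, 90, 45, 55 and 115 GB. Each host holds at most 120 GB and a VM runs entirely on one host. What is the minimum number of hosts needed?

Total = 115 + 90 + 90 + 85 + 55 + 45 = 480 GB.
Lower bound: ⌈480/120⌉ = 4 hosts.
A packing using 5 hosts:
  host 1: 115 = 115
  host 2: 90 = 90
  host 3: 90 = 90
  host 4: 85 = 85
  host 5: 55 + 45 = 100
No arrangement into 4 hosts stays within capacity, so 5 is optimal.

5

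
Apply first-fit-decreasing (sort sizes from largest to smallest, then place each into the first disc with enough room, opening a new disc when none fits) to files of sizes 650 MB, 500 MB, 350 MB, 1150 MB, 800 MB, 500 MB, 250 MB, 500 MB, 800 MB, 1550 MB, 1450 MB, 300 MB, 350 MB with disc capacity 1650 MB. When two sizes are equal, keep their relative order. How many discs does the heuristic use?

6

Sorted descending: 1550, 1450, 1150, 800, 800, 650, 500, 500, 500, 350, 350, 300, 250.
  1550 → disc 1 (new)  [load 1550/1650]
  1450 → disc 2 (new)  [load 1450/1650]
  1150 → disc 3 (new)  [load 1150/1650]
  800 → disc 4 (new)  [load 800/1650]
  800 → disc 4  [load 1600/1650]
  650 → disc 5 (new)  [load 650/1650]
  500 → disc 3  [load 1650/1650]
  500 → disc 5  [load 1150/1650]
  500 → disc 5  [load 1650/1650]
  350 → disc 6 (new)  [load 350/1650]
  350 → disc 6  [load 700/1650]
  300 → disc 6  [load 1000/1650]
  250 → disc 6  [load 1250/1650]
6 discs opened.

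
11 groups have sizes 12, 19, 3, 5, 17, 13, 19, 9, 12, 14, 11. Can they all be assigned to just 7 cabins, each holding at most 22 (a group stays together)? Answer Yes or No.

No

Total = 134; ⌈134/22⌉ = 7.
The bound of 7 does not rule out 7, but exhaustive search shows no assignment into 7 cabins of capacity 22 exists — the minimum is 8.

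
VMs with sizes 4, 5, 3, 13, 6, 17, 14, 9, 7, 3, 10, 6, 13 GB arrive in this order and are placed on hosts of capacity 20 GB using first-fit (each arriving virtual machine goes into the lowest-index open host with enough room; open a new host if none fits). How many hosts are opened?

  4 → host 1 (new)  [load 4/20]
  5 → host 1  [load 9/20]
  3 → host 1  [load 12/20]
  13 → host 2 (new)  [load 13/20]
  6 → host 1  [load 18/20]
  17 → host 3 (new)  [load 17/20]
  14 → host 4 (new)  [load 14/20]
  9 → host 5 (new)  [load 9/20]
  7 → host 2  [load 20/20]
  3 → host 3  [load 20/20]
  10 → host 5  [load 19/20]
  6 → host 4  [load 20/20]
  13 → host 6 (new)  [load 13/20]
6 hosts opened.

6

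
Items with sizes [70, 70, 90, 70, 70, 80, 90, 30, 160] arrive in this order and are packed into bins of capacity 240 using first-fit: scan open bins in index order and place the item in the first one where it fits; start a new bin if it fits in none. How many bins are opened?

4

  70 → bin 1 (new)  [load 70/240]
  70 → bin 1  [load 140/240]
  90 → bin 1  [load 230/240]
  70 → bin 2 (new)  [load 70/240]
  70 → bin 2  [load 140/240]
  80 → bin 2  [load 220/240]
  90 → bin 3 (new)  [load 90/240]
  30 → bin 3  [load 120/240]
  160 → bin 4 (new)  [load 160/240]
4 bins opened.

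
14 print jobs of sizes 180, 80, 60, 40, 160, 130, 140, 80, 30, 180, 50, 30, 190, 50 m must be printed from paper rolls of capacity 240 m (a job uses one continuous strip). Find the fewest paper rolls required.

6

Total = 190 + 180 + 180 + 160 + 140 + 130 + 80 + 80 + 60 + 50 + 50 + 40 + 30 + 30 = 1400 m.
Lower bound: ⌈1400/240⌉ = 6 paper rolls.
A packing using 6 paper rolls:
  roll 1: 190 + 50 = 240
  roll 2: 180 + 60 = 240
  roll 3: 180 + 50 = 230
  roll 4: 160 + 80 = 240
  roll 5: 140 + 80 = 220
  roll 6: 130 + 40 + 30 + 30 = 230
This matches the lower bound, so 6 is optimal.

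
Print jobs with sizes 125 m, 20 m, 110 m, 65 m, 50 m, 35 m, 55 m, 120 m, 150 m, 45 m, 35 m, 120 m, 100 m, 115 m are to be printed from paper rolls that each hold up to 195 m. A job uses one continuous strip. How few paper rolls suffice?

7

Total = 150 + 125 + 120 + 120 + 115 + 110 + 100 + 65 + 55 + 50 + 45 + 35 + 35 + 20 = 1145 m.
Lower bound: ⌈1145/195⌉ = 6 paper rolls.
Also, 7 print jobs each exceed 195/2 m, and no two of those can share a roll, so at least 7 paper rolls are needed.
A packing using 7 paper rolls:
  roll 1: 150 + 45 = 195
  roll 2: 125 + 65 = 190
  roll 3: 120 + 55 + 20 = 195
  roll 4: 120 + 50 = 170
  roll 5: 115 + 35 + 35 = 185
  roll 6: 110 = 110
  roll 7: 100 = 100
This matches the lower bound, so 7 is optimal.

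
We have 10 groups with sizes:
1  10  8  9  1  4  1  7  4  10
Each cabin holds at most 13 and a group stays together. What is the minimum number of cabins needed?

Total = 10 + 10 + 9 + 8 + 7 + 4 + 4 + 1 + 1 + 1 = 55.
Lower bound: ⌈55/13⌉ = 5 cabins.
A packing using 5 cabins:
  cabin 1: 10 + 1 + 1 + 1 = 13
  cabin 2: 10 = 10
  cabin 3: 9 + 4 = 13
  cabin 4: 8 + 4 = 12
  cabin 5: 7 = 7
This matches the lower bound, so 5 is optimal.

5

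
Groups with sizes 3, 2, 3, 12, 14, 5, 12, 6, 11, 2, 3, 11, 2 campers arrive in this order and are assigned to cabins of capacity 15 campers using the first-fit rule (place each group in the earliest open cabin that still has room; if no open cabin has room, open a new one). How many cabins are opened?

  3 → cabin 1 (new)  [load 3/15]
  2 → cabin 1  [load 5/15]
  3 → cabin 1  [load 8/15]
  12 → cabin 2 (new)  [load 12/15]
  14 → cabin 3 (new)  [load 14/15]
  5 → cabin 1  [load 13/15]
  12 → cabin 4 (new)  [load 12/15]
  6 → cabin 5 (new)  [load 6/15]
  11 → cabin 6 (new)  [load 11/15]
  2 → cabin 1  [load 15/15]
  3 → cabin 2  [load 15/15]
  11 → cabin 7 (new)  [load 11/15]
  2 → cabin 4  [load 14/15]
7 cabins opened.

7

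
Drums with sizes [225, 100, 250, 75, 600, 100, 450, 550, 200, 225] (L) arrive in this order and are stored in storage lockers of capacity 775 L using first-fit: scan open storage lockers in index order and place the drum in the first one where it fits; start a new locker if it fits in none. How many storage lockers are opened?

  225 → locker 1 (new)  [load 225/775]
  100 → locker 1  [load 325/775]
  250 → locker 1  [load 575/775]
  75 → locker 1  [load 650/775]
  600 → locker 2 (new)  [load 600/775]
  100 → locker 1  [load 750/775]
  450 → locker 3 (new)  [load 450/775]
  550 → locker 4 (new)  [load 550/775]
  200 → locker 3  [load 650/775]
  225 → locker 4  [load 775/775]
4 storage lockers opened.

4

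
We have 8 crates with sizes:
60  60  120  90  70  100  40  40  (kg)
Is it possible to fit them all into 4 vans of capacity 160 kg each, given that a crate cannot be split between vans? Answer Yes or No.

Yes

A valid assignment using 4 vans:
  van 1: 120 + 40 = 160
  van 2: 100 + 60 = 160
  van 3: 90 + 70 = 160
  van 4: 60 + 40 = 100
Every load is within 160 kg, so 4 vans suffice.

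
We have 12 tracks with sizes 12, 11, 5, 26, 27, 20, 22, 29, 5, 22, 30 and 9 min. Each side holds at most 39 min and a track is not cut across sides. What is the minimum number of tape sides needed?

7

Total = 30 + 29 + 27 + 26 + 22 + 22 + 20 + 12 + 11 + 9 + 5 + 5 = 218 min.
Lower bound: ⌈218/39⌉ = 6 tape sides.
Also, 7 tracks each exceed 39/2 min, and no two of those can share a side, so at least 7 tape sides are needed.
A packing using 7 tape sides:
  side 1: 30 + 9 = 39
  side 2: 29 + 5 + 5 = 39
  side 3: 27 + 12 = 39
  side 4: 26 + 11 = 37
  side 5: 22 = 22
  side 6: 22 = 22
  side 7: 20 = 20
This matches the lower bound, so 7 is optimal.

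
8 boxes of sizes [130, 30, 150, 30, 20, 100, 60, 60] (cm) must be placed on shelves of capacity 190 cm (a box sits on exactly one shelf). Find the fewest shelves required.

4

Total = 150 + 130 + 100 + 60 + 60 + 30 + 30 + 20 = 580 cm.
Lower bound: ⌈580/190⌉ = 4 shelves.
A packing using 4 shelves:
  shelf 1: 150 + 30 = 180
  shelf 2: 130 + 60 = 190
  shelf 3: 100 + 60 + 30 = 190
  shelf 4: 20 = 20
This matches the lower bound, so 4 is optimal.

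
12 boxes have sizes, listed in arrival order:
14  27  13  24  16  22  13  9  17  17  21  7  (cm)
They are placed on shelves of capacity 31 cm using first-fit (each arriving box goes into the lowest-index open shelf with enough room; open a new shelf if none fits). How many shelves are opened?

8

  14 → shelf 1 (new)  [load 14/31]
  27 → shelf 2 (new)  [load 27/31]
  13 → shelf 1  [load 27/31]
  24 → shelf 3 (new)  [load 24/31]
  16 → shelf 4 (new)  [load 16/31]
  22 → shelf 5 (new)  [load 22/31]
  13 → shelf 4  [load 29/31]
  9 → shelf 5  [load 31/31]
  17 → shelf 6 (new)  [load 17/31]
  17 → shelf 7 (new)  [load 17/31]
  21 → shelf 8 (new)  [load 21/31]
  7 → shelf 3  [load 31/31]
8 shelves opened.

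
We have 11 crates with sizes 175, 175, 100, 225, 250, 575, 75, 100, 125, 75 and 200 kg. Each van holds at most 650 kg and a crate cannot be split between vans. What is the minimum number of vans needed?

Total = 575 + 250 + 225 + 200 + 175 + 175 + 125 + 100 + 100 + 75 + 75 = 2075 kg.
Lower bound: ⌈2075/650⌉ = 4 vans.
A packing using 4 vans:
  van 1: 575 + 75 = 650
  van 2: 250 + 225 + 175 = 650
  van 3: 200 + 175 + 125 + 100 = 600
  van 4: 100 + 75 = 175
This matches the lower bound, so 4 is optimal.

4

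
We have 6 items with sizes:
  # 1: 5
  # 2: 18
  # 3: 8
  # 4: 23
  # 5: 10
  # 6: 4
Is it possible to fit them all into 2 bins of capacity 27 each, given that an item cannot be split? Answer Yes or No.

No

Total = 68; ⌈68/27⌉ = 3.
At least 3 bins are required, but only 2 are allowed.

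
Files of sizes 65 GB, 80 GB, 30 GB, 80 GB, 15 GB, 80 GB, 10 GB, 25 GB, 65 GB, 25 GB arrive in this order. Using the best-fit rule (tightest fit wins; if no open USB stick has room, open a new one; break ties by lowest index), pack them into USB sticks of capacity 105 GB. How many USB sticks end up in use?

5

  65 → USB stick 1 (new)  [load 65/105]
  80 → USB stick 2 (new)  [load 80/105]
  30 → USB stick 1  [load 95/105]
  80 → USB stick 3 (new)  [load 80/105]
  15 → USB stick 2  [load 95/105]
  80 → USB stick 4 (new)  [load 80/105]
  10 → USB stick 1  [load 105/105]
  25 → USB stick 3  [load 105/105]
  65 → USB stick 5 (new)  [load 65/105]
  25 → USB stick 4  [load 105/105]
5 USB sticks opened.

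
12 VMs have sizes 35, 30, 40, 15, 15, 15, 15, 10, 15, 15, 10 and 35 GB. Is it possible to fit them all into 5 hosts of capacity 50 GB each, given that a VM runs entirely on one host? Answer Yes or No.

No

Total = 250 GB; ⌈250/50⌉ = 5.
The bound of 5 does not rule out 5, but exhaustive search shows no assignment into 5 hosts of capacity 50 GB exists — the minimum is 6.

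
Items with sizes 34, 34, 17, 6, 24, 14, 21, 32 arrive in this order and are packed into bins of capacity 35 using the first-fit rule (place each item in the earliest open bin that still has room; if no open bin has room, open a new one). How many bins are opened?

6

  34 → bin 1 (new)  [load 34/35]
  34 → bin 2 (new)  [load 34/35]
  17 → bin 3 (new)  [load 17/35]
  6 → bin 3  [load 23/35]
  24 → bin 4 (new)  [load 24/35]
  14 → bin 5 (new)  [load 14/35]
  21 → bin 5  [load 35/35]
  32 → bin 6 (new)  [load 32/35]
6 bins opened.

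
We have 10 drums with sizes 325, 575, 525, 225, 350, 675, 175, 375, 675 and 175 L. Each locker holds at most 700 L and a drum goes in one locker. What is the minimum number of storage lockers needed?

Total = 675 + 675 + 575 + 525 + 375 + 350 + 325 + 225 + 175 + 175 = 4075 L.
Lower bound: ⌈4075/700⌉ = 6 storage lockers.
A packing using 7 storage lockers:
  locker 1: 675 = 675
  locker 2: 675 = 675
  locker 3: 575 = 575
  locker 4: 525 + 175 = 700
  locker 5: 375 + 325 = 700
  locker 6: 350 + 225 = 575
  locker 7: 175 = 175
No arrangement into 6 storage lockers stays within capacity, so 7 is optimal.

7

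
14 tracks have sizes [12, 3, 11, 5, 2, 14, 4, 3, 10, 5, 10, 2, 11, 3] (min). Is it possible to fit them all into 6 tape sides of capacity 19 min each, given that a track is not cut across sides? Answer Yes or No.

Yes

A valid assignment using 6 tape sides:
  side 1: 14 + 5 = 19
  side 2: 12 + 5 + 2 = 19
  side 3: 11 + 4 + 3 = 18
  side 4: 11 + 3 + 3 + 2 = 19
  side 5: 10 = 10
  side 6: 10 = 10
Every load is within 19 min, so 6 tape sides suffice.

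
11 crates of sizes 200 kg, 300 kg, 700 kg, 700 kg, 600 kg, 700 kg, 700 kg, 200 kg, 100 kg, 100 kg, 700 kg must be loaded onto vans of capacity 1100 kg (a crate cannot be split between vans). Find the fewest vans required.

6

Total = 700 + 700 + 700 + 700 + 700 + 600 + 300 + 200 + 200 + 100 + 100 = 5000 kg.
Lower bound: ⌈5000/1100⌉ = 5 vans.
Also, 6 crates each exceed 550 kg, and no two of those can share a van, so at least 6 vans are needed.
A packing using 6 vans:
  van 1: 700 + 300 + 100 = 1100
  van 2: 700 + 200 + 200 = 1100
  van 3: 700 + 100 = 800
  van 4: 700 = 700
  van 5: 700 = 700
  van 6: 600 = 600
This matches the lower bound, so 6 is optimal.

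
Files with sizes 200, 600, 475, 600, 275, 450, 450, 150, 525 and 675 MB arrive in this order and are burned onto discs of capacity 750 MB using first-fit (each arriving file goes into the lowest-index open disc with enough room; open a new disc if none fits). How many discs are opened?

  200 → disc 1 (new)  [load 200/750]
  600 → disc 2 (new)  [load 600/750]
  475 → disc 1  [load 675/750]
  600 → disc 3 (new)  [load 600/750]
  275 → disc 4 (new)  [load 275/750]
  450 → disc 4  [load 725/750]
  450 → disc 5 (new)  [load 450/750]
  150 → disc 2  [load 750/750]
  525 → disc 6 (new)  [load 525/750]
  675 → disc 7 (new)  [load 675/750]
7 discs opened.

7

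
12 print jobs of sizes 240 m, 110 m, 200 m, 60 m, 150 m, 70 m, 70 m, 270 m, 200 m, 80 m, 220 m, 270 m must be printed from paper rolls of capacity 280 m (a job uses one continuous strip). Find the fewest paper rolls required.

Total = 270 + 270 + 240 + 220 + 200 + 200 + 150 + 110 + 80 + 70 + 70 + 60 = 1940 m.
Lower bound: ⌈1940/280⌉ = 7 paper rolls.
A packing using 8 paper rolls:
  roll 1: 270 = 270
  roll 2: 270 = 270
  roll 3: 240 = 240
  roll 4: 220 + 60 = 280
  roll 5: 200 + 80 = 280
  roll 6: 200 + 70 = 270
  roll 7: 150 + 110 = 260
  roll 8: 70 = 70
No arrangement into 7 paper rolls stays within capacity, so 8 is optimal.

8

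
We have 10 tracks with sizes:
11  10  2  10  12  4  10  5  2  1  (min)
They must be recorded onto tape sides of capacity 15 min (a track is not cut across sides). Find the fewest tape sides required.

Total = 12 + 11 + 10 + 10 + 10 + 5 + 4 + 2 + 2 + 1 = 67 min.
Lower bound: ⌈67/15⌉ = 5 tape sides.
A packing using 5 tape sides:
  side 1: 12 + 2 + 1 = 15
  side 2: 11 + 4 = 15
  side 3: 10 + 5 = 15
  side 4: 10 + 2 = 12
  side 5: 10 = 10
This matches the lower bound, so 5 is optimal.

5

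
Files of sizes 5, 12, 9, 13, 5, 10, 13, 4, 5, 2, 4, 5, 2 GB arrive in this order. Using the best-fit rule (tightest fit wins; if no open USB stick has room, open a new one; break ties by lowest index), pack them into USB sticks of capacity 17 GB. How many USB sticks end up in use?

6

  5 → USB stick 1 (new)  [load 5/17]
  12 → USB stick 1  [load 17/17]
  9 → USB stick 2 (new)  [load 9/17]
  13 → USB stick 3 (new)  [load 13/17]
  5 → USB stick 2  [load 14/17]
  10 → USB stick 4 (new)  [load 10/17]
  13 → USB stick 5 (new)  [load 13/17]
  4 → USB stick 3  [load 17/17]
  5 → USB stick 4  [load 15/17]
  2 → USB stick 4  [load 17/17]
  4 → USB stick 5  [load 17/17]
  5 → USB stick 6 (new)  [load 5/17]
  2 → USB stick 2  [load 16/17]
6 USB sticks opened.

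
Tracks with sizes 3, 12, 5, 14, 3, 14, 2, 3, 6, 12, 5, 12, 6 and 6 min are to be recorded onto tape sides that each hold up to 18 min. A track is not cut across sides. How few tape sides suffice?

6

Total = 14 + 14 + 12 + 12 + 12 + 6 + 6 + 6 + 5 + 5 + 3 + 3 + 3 + 2 = 103 min.
Lower bound: ⌈103/18⌉ = 6 tape sides.
A packing using 6 tape sides:
  side 1: 14 + 3 = 17
  side 2: 14 + 3 = 17
  side 3: 12 + 6 = 18
  side 4: 12 + 6 = 18
  side 5: 12 + 6 = 18
  side 6: 5 + 5 + 3 + 2 = 15
This matches the lower bound, so 6 is optimal.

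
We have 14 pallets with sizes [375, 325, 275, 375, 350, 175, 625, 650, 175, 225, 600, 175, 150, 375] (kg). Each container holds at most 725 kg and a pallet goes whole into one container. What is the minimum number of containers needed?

Total = 650 + 625 + 600 + 375 + 375 + 375 + 350 + 325 + 275 + 225 + 175 + 175 + 175 + 150 = 4850 kg.
Lower bound: ⌈4850/725⌉ = 7 containers.
A packing using 8 containers:
  container 1: 650 = 650
  container 2: 625 = 625
  container 3: 600 = 600
  container 4: 375 + 350 = 725
  container 5: 375 + 325 = 700
  container 6: 375 + 275 = 650
  container 7: 225 + 175 + 175 + 150 = 725
  container 8: 175 = 175
No arrangement into 7 containers stays within capacity, so 8 is optimal.

8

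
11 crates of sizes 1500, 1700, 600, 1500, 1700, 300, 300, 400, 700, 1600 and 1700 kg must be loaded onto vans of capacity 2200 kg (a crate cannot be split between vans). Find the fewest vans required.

Total = 1700 + 1700 + 1700 + 1600 + 1500 + 1500 + 700 + 600 + 400 + 300 + 300 = 12000 kg.
Lower bound: ⌈12000/2200⌉ = 6 vans.
A packing using 6 vans:
  van 1: 1700 + 400 = 2100
  van 2: 1700 + 300 = 2000
  van 3: 1700 + 300 = 2000
  van 4: 1600 + 600 = 2200
  van 5: 1500 + 700 = 2200
  van 6: 1500 = 1500
This matches the lower bound, so 6 is optimal.

6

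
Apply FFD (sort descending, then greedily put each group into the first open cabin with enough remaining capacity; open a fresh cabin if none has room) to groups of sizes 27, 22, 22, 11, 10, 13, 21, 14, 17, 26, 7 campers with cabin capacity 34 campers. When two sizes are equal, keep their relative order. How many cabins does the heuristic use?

6

Sorted descending: 27, 26, 22, 22, 21, 17, 14, 13, 11, 10, 7.
  27 → cabin 1 (new)  [load 27/34]
  26 → cabin 2 (new)  [load 26/34]
  22 → cabin 3 (new)  [load 22/34]
  22 → cabin 4 (new)  [load 22/34]
  21 → cabin 5 (new)  [load 21/34]
  17 → cabin 6 (new)  [load 17/34]
  14 → cabin 6  [load 31/34]
  13 → cabin 5  [load 34/34]
  11 → cabin 3  [load 33/34]
  10 → cabin 4  [load 32/34]
  7 → cabin 1  [load 34/34]
6 cabins opened.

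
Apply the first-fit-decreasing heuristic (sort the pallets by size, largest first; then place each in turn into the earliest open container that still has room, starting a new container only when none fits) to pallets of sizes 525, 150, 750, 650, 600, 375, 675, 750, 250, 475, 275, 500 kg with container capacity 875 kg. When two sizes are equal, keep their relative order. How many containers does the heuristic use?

8

Sorted descending: 750, 750, 675, 650, 600, 525, 500, 475, 375, 275, 250, 150.
  750 → container 1 (new)  [load 750/875]
  750 → container 2 (new)  [load 750/875]
  675 → container 3 (new)  [load 675/875]
  650 → container 4 (new)  [load 650/875]
  600 → container 5 (new)  [load 600/875]
  525 → container 6 (new)  [load 525/875]
  500 → container 7 (new)  [load 500/875]
  475 → container 8 (new)  [load 475/875]
  375 → container 7  [load 875/875]
  275 → container 5  [load 875/875]
  250 → container 6  [load 775/875]
  150 → container 3  [load 825/875]
8 containers opened.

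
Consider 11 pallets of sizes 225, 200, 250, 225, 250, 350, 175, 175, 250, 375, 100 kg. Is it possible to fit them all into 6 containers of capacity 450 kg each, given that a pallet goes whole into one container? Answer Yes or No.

A valid assignment using 6 containers:
  container 1: 375 = 375
  container 2: 350 + 100 = 450
  container 3: 250 + 200 = 450
  container 4: 250 + 175 = 425
  container 5: 250 + 175 = 425
  container 6: 225 + 225 = 450
Every load is within 450 kg, so 6 containers suffice.

Yes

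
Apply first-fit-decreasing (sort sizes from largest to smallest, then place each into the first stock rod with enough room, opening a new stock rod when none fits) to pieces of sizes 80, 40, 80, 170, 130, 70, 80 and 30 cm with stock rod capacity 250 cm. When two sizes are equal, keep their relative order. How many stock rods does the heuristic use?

3

Sorted descending: 170, 130, 80, 80, 80, 70, 40, 30.
  170 → stock rod 1 (new)  [load 170/250]
  130 → stock rod 2 (new)  [load 130/250]
  80 → stock rod 1  [load 250/250]
  80 → stock rod 2  [load 210/250]
  80 → stock rod 3 (new)  [load 80/250]
  70 → stock rod 3  [load 150/250]
  40 → stock rod 2  [load 250/250]
  30 → stock rod 3  [load 180/250]
3 stock rods opened.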